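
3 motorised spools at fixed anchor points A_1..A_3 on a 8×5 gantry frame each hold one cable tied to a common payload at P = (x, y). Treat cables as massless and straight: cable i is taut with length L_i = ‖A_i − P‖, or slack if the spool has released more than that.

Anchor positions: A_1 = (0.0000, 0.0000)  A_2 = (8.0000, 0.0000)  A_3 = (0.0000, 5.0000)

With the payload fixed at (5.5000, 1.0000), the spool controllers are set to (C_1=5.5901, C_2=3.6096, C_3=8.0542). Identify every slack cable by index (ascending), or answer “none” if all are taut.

2, 3

cable 1: √((-5.5000)²+(-1.0000)²)=5.5902, C_1=5.5901: taut
cable 2: √((2.5000)²+(-1.0000)²)=2.6926, C_2=3.6096: slack
cable 3: √((-5.5000)²+(4.0000)²)=6.8007, C_3=8.0542: slack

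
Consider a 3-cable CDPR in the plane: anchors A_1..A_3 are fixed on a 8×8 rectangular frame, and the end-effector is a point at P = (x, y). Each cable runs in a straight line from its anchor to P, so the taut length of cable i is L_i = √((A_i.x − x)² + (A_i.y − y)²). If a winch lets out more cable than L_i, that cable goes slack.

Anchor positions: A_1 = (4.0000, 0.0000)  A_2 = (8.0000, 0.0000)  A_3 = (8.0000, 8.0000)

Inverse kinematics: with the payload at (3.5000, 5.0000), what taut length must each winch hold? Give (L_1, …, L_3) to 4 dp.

L_1 = √((4.0000−3.5000)² + (0.0000−5.0000)²) = 5.0249
L_2 = √((8.0000−3.5000)² + (0.0000−5.0000)²) = 6.7268
L_3 = √((8.0000−3.5000)² + (8.0000−5.0000)²) = 5.4083

(5.0249, 6.7268, 5.4083)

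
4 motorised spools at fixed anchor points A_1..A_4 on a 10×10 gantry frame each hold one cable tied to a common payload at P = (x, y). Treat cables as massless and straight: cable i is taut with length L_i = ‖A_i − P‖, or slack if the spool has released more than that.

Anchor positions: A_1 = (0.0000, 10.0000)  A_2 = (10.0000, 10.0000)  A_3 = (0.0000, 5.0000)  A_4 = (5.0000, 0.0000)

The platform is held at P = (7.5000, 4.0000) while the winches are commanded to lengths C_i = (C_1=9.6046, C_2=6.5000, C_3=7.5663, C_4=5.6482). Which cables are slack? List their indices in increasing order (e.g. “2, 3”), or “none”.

4

cable 1: √((-7.5000)²+(6.0000)²)=9.6047, C_1=9.6046: taut
cable 2: √((2.5000)²+(6.0000)²)=6.5000, C_2=6.5000: taut
cable 3: √((-7.5000)²+(1.0000)²)=7.5664, C_3=7.5663: taut
cable 4: √((-2.5000)²+(-4.0000)²)=4.7170, C_4=5.6482: slack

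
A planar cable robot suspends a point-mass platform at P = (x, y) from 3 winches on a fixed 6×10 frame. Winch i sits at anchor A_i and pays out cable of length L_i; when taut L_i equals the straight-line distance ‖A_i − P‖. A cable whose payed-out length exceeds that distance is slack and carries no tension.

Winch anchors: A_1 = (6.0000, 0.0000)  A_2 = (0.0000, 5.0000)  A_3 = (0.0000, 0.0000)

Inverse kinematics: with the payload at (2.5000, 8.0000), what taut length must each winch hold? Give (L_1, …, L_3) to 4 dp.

L_1: Δ = A_1−P = (3.5000, -8.0000) → ‖Δ‖ = √76.2500 = 8.7321
L_2: Δ = A_2−P = (-2.5000, -3.0000) → ‖Δ‖ = √15.2500 = 3.9051
L_3: Δ = A_3−P = (-2.5000, -8.0000) → ‖Δ‖ = √70.2500 = 8.3815

(8.7321, 3.9051, 8.3815)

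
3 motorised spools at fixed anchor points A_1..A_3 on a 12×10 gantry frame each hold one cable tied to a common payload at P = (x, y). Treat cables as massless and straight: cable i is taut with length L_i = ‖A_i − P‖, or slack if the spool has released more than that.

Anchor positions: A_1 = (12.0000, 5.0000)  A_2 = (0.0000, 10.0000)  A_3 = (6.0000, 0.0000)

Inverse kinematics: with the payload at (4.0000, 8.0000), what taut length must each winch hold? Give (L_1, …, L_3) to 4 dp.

L_1: Δ = A_1−P = (8.0000, -3.0000) → ‖Δ‖ = √73.0000 = 8.5440
L_2: Δ = A_2−P = (-4.0000, 2.0000) → ‖Δ‖ = √20.0000 = 4.4721
L_3: Δ = A_3−P = (2.0000, -8.0000) → ‖Δ‖ = √68.0000 = 8.2462

(8.5440, 4.4721, 8.2462)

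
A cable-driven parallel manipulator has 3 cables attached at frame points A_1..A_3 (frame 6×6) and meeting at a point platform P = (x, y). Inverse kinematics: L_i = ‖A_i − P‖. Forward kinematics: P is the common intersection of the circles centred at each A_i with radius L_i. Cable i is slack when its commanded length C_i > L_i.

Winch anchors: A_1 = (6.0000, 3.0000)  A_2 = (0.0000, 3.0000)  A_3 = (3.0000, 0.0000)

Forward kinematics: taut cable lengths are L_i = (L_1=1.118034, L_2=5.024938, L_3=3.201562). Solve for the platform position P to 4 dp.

expand ‖A_i−P‖²=L_i² and subtract eq 1 (c_i ≔ ‖A_i‖²−L_i²)
c_1 = 36.0000+9.0000−1.2500 = 43.7500
eq1−eq2 → [12.0000  0.0000]·P = 60.0000
eq1−eq3 → [6.0000  6.0000]·P = 45.0000
2×2 solve → P = (5.0000, 2.5000)

(5.0000, 2.5000)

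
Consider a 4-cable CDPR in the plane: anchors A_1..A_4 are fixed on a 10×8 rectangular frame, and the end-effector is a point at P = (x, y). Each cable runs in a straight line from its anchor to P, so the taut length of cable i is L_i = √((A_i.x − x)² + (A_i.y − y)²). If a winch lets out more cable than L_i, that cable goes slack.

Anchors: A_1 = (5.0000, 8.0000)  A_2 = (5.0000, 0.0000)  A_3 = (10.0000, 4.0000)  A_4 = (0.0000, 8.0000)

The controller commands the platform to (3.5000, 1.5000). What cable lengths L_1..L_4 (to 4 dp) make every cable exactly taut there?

(6.6708, 2.1213, 6.9642, 7.3824)

L_1 = √((5.0000−3.5000)² + (8.0000−1.5000)²) = 6.6708
L_2 = √((5.0000−3.5000)² + (0.0000−1.5000)²) = 2.1213
L_3 = √((10.0000−3.5000)² + (4.0000−1.5000)²) = 6.9642
L_4 = √((0.0000−3.5000)² + (8.0000−1.5000)²) = 7.3824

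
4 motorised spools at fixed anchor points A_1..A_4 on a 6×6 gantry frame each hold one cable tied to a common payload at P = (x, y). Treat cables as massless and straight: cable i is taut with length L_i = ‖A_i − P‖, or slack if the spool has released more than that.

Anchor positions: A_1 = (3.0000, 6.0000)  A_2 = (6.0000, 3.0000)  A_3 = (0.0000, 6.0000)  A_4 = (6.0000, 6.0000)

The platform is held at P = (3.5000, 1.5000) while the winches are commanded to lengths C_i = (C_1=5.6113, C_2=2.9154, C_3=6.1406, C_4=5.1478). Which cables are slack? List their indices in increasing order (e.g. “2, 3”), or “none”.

cable 1: L_1 = ‖A_1−P‖ = 4.5277;  C_1 = 5.6113 → slack
cable 2: L_2 = ‖A_2−P‖ = 2.9155;  C_2 = 2.9154 → taut
cable 3: L_3 = ‖A_3−P‖ = 5.7009;  C_3 = 6.1406 → slack
cable 4: L_4 = ‖A_4−P‖ = 5.1478;  C_4 = 5.1478 → taut

1, 3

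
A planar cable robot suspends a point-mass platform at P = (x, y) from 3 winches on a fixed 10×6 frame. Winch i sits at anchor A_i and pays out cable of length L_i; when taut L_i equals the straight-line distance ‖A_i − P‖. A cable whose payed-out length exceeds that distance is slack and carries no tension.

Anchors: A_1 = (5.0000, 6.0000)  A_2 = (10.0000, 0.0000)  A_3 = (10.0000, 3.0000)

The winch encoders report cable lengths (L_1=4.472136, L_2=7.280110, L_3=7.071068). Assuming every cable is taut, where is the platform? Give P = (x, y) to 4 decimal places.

(3.0000, 2.0000)

circle eqns → linear via eq_j − eq_1; set c_j = A_j·A_j − L_j²
c_1 = 25.0000+36.0000−20.0000 = 41.0000
-10.0000·x + 12.0000·y = c_1−c_2 = -6.0000
-10.0000·x + 6.0000·y = c_1−c_3 = -18.0000
solve first two rows → x=3.0000, y=2.0000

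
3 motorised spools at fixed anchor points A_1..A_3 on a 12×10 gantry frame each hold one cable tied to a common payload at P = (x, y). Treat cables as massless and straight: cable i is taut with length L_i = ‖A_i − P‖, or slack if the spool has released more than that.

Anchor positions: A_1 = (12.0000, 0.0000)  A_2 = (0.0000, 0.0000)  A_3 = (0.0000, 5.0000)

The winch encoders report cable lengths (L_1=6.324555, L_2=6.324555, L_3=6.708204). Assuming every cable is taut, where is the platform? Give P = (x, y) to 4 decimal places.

each cable: (A_i−P)·(A_i−P) = L_i²; let c_i = ‖A_i‖²−L_i²
c_1 = 144.0000+0.0000−40.0000 = 104.0000
row 1: 24.0000x + 0.0000y = 144.0000  (c_2=-40.0000)
row 2: 24.0000x − 10.0000y = 124.0000  (c_3=-20.0000)
Cramer on rows 1–2 → x = 6.0000, y = 2.0000

(6.0000, 2.0000)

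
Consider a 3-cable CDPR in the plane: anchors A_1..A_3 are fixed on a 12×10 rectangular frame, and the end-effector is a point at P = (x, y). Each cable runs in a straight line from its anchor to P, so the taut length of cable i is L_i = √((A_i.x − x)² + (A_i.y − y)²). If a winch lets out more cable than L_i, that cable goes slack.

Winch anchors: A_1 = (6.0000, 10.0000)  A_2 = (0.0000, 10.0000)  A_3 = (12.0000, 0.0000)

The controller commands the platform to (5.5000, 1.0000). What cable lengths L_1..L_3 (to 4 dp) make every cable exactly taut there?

(9.0139, 10.5475, 6.5765)

cable 1: Δx=0.5000, Δy=9.0000; L_1 = √(Δx²+Δy²) = 9.0139
cable 2: Δx=-5.5000, Δy=9.0000; L_2 = √(Δx²+Δy²) = 10.5475
cable 3: Δx=6.5000, Δy=-1.0000; L_3 = √(Δx²+Δy²) = 6.5765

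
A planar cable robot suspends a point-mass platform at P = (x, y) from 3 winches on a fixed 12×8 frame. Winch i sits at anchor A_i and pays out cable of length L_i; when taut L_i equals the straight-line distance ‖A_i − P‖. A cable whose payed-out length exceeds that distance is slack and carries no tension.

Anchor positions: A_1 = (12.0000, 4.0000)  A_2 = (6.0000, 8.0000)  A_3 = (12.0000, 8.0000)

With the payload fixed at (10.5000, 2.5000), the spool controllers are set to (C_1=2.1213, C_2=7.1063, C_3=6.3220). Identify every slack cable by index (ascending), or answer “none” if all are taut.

cable 1: √((1.5000)²+(1.5000)²)=2.1213, C_1=2.1213: taut
cable 2: √((-4.5000)²+(5.5000)²)=7.1063, C_2=7.1063: taut
cable 3: √((1.5000)²+(5.5000)²)=5.7009, C_3=6.3220: slack

3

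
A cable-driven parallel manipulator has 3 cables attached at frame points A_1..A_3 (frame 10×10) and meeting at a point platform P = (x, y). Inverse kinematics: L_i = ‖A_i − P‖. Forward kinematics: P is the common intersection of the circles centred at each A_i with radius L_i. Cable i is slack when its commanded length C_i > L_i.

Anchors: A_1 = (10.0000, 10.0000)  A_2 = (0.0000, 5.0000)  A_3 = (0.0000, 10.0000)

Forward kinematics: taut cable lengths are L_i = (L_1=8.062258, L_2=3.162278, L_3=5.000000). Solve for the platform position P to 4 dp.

(3.0000, 6.0000)

each cable: (A_i−P)·(A_i−P) = L_i²; let q_i = ‖A_i‖²−L_i²
q_1 = 100.0000+100.0000−65.0000 = 135.0000
row 1: 20.0000x + 10.0000y = 120.0000  (q_2=15.0000)
row 2: 20.0000x + 0.0000y = 60.0000  (q_3=75.0000)
Cramer on rows 1–2 → x = 3.0000, y = 6.0000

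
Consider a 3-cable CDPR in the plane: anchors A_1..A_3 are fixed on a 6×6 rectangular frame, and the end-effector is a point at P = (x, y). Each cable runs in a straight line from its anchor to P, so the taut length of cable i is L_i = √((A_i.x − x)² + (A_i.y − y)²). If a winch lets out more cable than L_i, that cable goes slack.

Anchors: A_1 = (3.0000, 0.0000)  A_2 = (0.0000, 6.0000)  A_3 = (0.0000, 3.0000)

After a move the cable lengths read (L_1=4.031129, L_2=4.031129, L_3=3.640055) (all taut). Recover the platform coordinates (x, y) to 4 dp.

(3.5000, 4.0000)

each cable: (A_i−P)·(A_i−P) = L_i²; let k_i = ‖A_i‖²−L_i²
k_1 = 9.0000+0.0000−16.2500 = -7.2500
row 1: 6.0000x − 12.0000y = -27.0000  (k_2=19.7500)
row 2: 6.0000x − 6.0000y = -3.0000  (k_3=-4.2500)
Cramer on rows 1–2 → x = 3.5000, y = 4.0000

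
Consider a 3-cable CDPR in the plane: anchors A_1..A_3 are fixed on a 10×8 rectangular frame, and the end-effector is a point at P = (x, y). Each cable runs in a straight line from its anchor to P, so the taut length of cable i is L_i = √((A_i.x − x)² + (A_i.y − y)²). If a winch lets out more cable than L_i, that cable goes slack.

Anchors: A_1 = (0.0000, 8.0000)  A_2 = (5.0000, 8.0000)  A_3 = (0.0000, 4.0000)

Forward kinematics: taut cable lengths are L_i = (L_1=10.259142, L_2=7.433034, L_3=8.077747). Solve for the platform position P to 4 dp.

expand ‖A_i−P‖²=L_i² and subtract eq 1 (q_i ≔ ‖A_i‖²−L_i²)
q_1 = 0.0000+64.0000−105.2500 = -41.2500
eq1−eq2 → [-10.0000  0.0000]·P = -75.0000
eq1−eq3 → [0.0000  8.0000]·P = 8.0000
2×2 solve → P = (7.5000, 1.0000)

(7.5000, 1.0000)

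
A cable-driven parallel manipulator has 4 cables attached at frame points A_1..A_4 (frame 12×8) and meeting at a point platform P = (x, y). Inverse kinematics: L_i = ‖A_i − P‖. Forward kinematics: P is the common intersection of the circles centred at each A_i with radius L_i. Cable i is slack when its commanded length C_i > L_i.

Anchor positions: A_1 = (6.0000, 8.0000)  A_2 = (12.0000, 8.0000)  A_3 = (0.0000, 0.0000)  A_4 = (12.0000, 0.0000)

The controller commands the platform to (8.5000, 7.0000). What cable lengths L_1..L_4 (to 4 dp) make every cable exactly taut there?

cable 1: Δx=-2.5000, Δy=1.0000; L_1 = √(Δx²+Δy²) = 2.6926
cable 2: Δx=3.5000, Δy=1.0000; L_2 = √(Δx²+Δy²) = 3.6401
cable 3: Δx=-8.5000, Δy=-7.0000; L_3 = √(Δx²+Δy²) = 11.0114
cable 4: Δx=3.5000, Δy=-7.0000; L_4 = √(Δx²+Δy²) = 7.8262

(2.6926, 3.6401, 11.0114, 7.8262)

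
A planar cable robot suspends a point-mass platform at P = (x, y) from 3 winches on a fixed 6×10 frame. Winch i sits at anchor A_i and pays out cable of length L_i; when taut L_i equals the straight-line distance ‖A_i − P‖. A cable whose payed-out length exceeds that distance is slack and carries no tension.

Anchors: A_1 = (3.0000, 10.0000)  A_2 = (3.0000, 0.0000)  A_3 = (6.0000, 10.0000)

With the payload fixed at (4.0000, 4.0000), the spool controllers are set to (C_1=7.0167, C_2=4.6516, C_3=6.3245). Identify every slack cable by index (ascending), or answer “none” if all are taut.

cable 1: √((-1.0000)²+(6.0000)²)=6.0828, C_1=7.0167: slack
cable 2: √((-1.0000)²+(-4.0000)²)=4.1231, C_2=4.6516: slack
cable 3: √((2.0000)²+(6.0000)²)=6.3246, C_3=6.3245: taut

1, 2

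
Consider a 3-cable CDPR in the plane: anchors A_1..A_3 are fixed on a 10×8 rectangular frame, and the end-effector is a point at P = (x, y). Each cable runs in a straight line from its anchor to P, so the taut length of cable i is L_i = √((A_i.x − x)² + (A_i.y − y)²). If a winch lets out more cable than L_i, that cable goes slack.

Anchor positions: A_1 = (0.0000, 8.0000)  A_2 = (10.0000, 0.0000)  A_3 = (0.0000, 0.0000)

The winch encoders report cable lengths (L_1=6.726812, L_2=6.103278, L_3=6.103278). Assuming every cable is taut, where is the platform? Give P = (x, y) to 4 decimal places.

(5.0000, 3.5000)

expand ‖A_i−P‖²=L_i² and subtract eq 1 (q_i ≔ ‖A_i‖²−L_i²)
q_1 = 0.0000+64.0000−45.2500 = 18.7500
eq1−eq2 → [-20.0000  16.0000]·P = -44.0000
eq1−eq3 → [0.0000  16.0000]·P = 56.0000
2×2 solve → P = (5.0000, 3.5000)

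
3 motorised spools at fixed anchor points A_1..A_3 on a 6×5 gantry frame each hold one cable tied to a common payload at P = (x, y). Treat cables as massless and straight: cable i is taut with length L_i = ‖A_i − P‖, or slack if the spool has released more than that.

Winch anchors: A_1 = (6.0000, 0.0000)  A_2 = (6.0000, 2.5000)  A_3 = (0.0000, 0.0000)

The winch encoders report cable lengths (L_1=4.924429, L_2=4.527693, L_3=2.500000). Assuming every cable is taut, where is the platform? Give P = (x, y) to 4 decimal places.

each cable: (A_i−P)·(A_i−P) = L_i²; let q_i = ‖A_i‖²−L_i²
q_1 = 36.0000+0.0000−24.2500 = 11.7500
row 1: 0.0000x − 5.0000y = -10.0000  (q_2=21.7500)
row 2: 12.0000x + 0.0000y = 18.0000  (q_3=-6.2500)
Cramer on rows 1–2 → x = 1.5000, y = 2.0000

(1.5000, 2.0000)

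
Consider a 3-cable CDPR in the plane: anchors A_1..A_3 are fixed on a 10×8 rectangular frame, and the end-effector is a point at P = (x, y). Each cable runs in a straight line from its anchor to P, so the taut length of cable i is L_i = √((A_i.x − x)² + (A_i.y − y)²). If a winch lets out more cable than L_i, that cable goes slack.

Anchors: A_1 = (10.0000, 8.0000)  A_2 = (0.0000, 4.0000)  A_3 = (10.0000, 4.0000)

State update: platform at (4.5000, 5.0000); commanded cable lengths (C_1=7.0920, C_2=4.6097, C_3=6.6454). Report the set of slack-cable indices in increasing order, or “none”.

i=1: geometric 6.2650 vs commanded 7.0920 ⇒ slack
i=2: geometric 4.6098 vs commanded 4.6097 ⇒ taut
i=3: geometric 5.5902 vs commanded 6.6454 ⇒ slack

1, 3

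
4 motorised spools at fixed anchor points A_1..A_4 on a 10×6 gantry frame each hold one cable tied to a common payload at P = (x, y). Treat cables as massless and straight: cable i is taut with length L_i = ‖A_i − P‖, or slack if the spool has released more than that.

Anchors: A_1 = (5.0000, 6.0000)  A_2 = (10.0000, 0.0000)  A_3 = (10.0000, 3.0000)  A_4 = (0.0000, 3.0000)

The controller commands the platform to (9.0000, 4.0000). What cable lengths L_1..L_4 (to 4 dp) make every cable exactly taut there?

(4.4721, 4.1231, 1.4142, 9.0554)

cable 1: Δx=-4.0000, Δy=2.0000; L_1 = √(Δx²+Δy²) = 4.4721
cable 2: Δx=1.0000, Δy=-4.0000; L_2 = √(Δx²+Δy²) = 4.1231
cable 3: Δx=1.0000, Δy=-1.0000; L_3 = √(Δx²+Δy²) = 1.4142
cable 4: Δx=-9.0000, Δy=-1.0000; L_4 = √(Δx²+Δy²) = 9.0554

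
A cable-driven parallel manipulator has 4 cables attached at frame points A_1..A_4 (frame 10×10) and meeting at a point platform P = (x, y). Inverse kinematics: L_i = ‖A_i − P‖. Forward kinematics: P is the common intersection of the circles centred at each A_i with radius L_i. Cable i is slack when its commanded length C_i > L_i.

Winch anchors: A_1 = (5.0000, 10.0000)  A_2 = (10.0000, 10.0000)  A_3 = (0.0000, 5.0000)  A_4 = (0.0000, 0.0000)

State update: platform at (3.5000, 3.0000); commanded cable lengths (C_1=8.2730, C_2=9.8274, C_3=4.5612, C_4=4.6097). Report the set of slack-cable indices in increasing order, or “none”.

1, 2, 3

cable 1: L_1 = ‖A_1−P‖ = 7.1589;  C_1 = 8.2730 → slack
cable 2: L_2 = ‖A_2−P‖ = 9.5525;  C_2 = 9.8274 → slack
cable 3: L_3 = ‖A_3−P‖ = 4.0311;  C_3 = 4.5612 → slack
cable 4: L_4 = ‖A_4−P‖ = 4.6098;  C_4 = 4.6097 → taut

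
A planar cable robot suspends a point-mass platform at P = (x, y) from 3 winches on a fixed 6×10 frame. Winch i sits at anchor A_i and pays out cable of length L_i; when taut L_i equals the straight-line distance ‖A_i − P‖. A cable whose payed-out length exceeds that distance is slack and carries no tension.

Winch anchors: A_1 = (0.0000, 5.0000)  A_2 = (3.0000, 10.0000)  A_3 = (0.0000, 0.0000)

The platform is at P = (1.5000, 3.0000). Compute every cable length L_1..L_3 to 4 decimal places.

(2.5000, 7.1589, 3.3541)

L_1: Δ = A_1−P = (-1.5000, 2.0000) → ‖Δ‖ = √6.2500 = 2.5000
L_2: Δ = A_2−P = (1.5000, 7.0000) → ‖Δ‖ = √51.2500 = 7.1589
L_3: Δ = A_3−P = (-1.5000, -3.0000) → ‖Δ‖ = √11.2500 = 3.3541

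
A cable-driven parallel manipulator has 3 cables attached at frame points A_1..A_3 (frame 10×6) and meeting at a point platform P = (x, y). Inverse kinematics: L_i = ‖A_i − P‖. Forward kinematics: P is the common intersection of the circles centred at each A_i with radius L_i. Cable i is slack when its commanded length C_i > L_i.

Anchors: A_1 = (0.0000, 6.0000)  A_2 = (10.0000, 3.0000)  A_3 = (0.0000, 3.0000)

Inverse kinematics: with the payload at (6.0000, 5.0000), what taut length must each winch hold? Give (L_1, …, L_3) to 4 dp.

(6.0828, 4.4721, 6.3246)

cable 1: Δx=-6.0000, Δy=1.0000; L_1 = √(Δx²+Δy²) = 6.0828
cable 2: Δx=4.0000, Δy=-2.0000; L_2 = √(Δx²+Δy²) = 4.4721
cable 3: Δx=-6.0000, Δy=-2.0000; L_3 = √(Δx²+Δy²) = 6.3246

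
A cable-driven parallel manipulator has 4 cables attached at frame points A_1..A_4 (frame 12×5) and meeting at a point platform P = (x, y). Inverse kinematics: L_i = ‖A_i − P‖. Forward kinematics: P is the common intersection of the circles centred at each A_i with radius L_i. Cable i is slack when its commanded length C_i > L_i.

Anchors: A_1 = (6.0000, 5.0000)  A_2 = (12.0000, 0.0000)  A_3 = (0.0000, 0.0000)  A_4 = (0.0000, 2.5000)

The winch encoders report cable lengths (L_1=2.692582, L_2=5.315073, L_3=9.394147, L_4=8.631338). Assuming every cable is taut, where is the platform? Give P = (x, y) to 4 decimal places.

each cable: (A_i−P)·(A_i−P) = L_i²; let k_i = ‖A_i‖²−L_i²
k_1 = 36.0000+25.0000−7.2500 = 53.7500
row 1: -12.0000x + 10.0000y = -62.0000  (k_2=115.7500)
row 2: 12.0000x + 10.0000y = 142.0000  (k_3=-88.2500)
row 3: 12.0000x + 5.0000y = 122.0000  (k_4=-68.2500)
Cramer on rows 1–2 → x = 8.5000, y = 4.0000
check cable 4: ‖A_4−P‖² = 74.5000 ≈ L_4² = 74.5000 ✓

(8.5000, 4.0000)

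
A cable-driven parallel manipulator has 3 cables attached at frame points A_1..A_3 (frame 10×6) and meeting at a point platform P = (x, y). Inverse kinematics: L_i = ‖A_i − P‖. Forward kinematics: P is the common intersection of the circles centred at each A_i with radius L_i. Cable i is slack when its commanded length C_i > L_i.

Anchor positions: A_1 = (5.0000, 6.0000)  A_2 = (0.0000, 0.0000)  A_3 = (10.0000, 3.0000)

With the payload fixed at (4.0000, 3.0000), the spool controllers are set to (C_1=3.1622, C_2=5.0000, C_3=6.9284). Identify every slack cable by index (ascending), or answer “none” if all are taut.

3

cable 1: L_1 = ‖A_1−P‖ = 3.1623;  C_1 = 3.1622 → taut
cable 2: L_2 = ‖A_2−P‖ = 5.0000;  C_2 = 5.0000 → taut
cable 3: L_3 = ‖A_3−P‖ = 6.0000;  C_3 = 6.9284 → slack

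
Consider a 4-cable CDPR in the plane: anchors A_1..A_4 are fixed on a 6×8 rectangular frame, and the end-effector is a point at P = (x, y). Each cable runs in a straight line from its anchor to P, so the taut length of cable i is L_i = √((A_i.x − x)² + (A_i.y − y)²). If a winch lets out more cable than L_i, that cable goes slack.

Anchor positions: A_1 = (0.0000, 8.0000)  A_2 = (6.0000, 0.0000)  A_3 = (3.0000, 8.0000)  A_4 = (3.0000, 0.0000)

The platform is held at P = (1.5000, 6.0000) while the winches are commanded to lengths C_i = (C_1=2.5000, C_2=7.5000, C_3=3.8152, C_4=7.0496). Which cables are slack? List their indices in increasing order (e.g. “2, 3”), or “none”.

cable 1: L_1 = ‖A_1−P‖ = 2.5000;  C_1 = 2.5000 → taut
cable 2: L_2 = ‖A_2−P‖ = 7.5000;  C_2 = 7.5000 → taut
cable 3: L_3 = ‖A_3−P‖ = 2.5000;  C_3 = 3.8152 → slack
cable 4: L_4 = ‖A_4−P‖ = 6.1847;  C_4 = 7.0496 → slack

3, 4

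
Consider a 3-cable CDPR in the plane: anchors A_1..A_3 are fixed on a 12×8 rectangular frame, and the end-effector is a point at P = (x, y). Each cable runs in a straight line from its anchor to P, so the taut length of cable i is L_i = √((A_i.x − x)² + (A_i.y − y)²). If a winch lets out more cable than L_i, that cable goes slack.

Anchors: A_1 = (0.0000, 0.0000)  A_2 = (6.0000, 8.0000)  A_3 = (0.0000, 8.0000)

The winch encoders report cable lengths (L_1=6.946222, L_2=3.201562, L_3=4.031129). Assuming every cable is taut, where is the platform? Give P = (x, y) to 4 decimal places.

expand ‖A_i−P‖²=L_i² and subtract eq 1 (c_i ≔ ‖A_i‖²−L_i²)
c_1 = 0.0000+0.0000−48.2500 = -48.2500
eq1−eq2 → [-12.0000  -16.0000]·P = -138.0000
eq1−eq3 → [0.0000  -16.0000]·P = -96.0000
2×2 solve → P = (3.5000, 6.0000)

(3.5000, 6.0000)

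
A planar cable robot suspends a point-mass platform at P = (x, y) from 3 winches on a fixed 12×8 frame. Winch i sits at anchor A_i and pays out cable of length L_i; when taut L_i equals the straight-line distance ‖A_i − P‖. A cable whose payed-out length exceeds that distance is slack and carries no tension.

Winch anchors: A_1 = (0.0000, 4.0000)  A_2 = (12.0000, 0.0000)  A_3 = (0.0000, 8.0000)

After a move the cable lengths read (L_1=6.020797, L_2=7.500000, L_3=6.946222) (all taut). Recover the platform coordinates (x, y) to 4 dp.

(6.0000, 4.5000)

each cable: (A_i−P)·(A_i−P) = L_i²; let q_i = ‖A_i‖²−L_i²
q_1 = 0.0000+16.0000−36.2500 = -20.2500
row 1: -24.0000x + 8.0000y = -108.0000  (q_2=87.7500)
row 2: 0.0000x − 8.0000y = -36.0000  (q_3=15.7500)
Cramer on rows 1–2 → x = 6.0000, y = 4.5000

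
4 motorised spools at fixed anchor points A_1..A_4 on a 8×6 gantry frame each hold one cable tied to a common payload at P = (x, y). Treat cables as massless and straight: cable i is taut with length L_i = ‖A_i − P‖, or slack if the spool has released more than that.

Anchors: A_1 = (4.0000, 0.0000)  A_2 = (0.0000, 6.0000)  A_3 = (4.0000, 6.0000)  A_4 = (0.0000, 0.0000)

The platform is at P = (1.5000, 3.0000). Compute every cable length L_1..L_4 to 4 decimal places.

L_1 = √((4.0000−1.5000)² + (0.0000−3.0000)²) = 3.9051
L_2 = √((0.0000−1.5000)² + (6.0000−3.0000)²) = 3.3541
L_3 = √((4.0000−1.5000)² + (6.0000−3.0000)²) = 3.9051
L_4 = √((0.0000−1.5000)² + (0.0000−3.0000)²) = 3.3541

(3.9051, 3.3541, 3.9051, 3.3541)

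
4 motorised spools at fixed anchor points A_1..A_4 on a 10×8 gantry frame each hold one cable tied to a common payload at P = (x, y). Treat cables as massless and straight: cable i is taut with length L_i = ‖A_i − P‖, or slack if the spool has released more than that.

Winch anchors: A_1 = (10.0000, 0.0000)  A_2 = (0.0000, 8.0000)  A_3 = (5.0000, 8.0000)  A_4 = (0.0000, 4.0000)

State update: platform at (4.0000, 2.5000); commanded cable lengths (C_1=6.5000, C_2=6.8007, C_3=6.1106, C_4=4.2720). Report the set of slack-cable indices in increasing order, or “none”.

3

cable 1: √((6.0000)²+(-2.5000)²)=6.5000, C_1=6.5000: taut
cable 2: √((-4.0000)²+(5.5000)²)=6.8007, C_2=6.8007: taut
cable 3: √((1.0000)²+(5.5000)²)=5.5902, C_3=6.1106: slack
cable 4: √((-4.0000)²+(1.5000)²)=4.2720, C_4=4.2720: taut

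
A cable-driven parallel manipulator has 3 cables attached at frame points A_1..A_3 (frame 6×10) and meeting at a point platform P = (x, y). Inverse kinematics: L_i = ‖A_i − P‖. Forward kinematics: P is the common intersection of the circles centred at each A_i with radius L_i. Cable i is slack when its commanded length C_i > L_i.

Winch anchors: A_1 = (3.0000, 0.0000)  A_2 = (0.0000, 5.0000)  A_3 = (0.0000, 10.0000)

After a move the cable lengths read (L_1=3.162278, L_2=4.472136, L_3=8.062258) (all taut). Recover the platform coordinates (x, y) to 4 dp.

(4.0000, 3.0000)

circle eqns → linear via eq_j − eq_1; set k_j = A_j·A_j − L_j²
k_1 = 9.0000+0.0000−10.0000 = -1.0000
6.0000·x − 10.0000·y = k_1−k_2 = -6.0000
6.0000·x − 20.0000·y = k_1−k_3 = -36.0000
solve first two rows → x=4.0000, y=3.0000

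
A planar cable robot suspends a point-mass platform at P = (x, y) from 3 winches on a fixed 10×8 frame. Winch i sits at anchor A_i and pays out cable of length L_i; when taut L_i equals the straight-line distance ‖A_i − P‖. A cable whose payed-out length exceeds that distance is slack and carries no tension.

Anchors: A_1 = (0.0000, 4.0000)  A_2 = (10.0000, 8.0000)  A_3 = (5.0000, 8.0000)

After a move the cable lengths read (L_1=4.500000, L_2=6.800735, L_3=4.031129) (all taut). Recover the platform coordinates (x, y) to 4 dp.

(4.5000, 4.0000)

circle eqns → linear via eq_j − eq_1; set k_j = A_j·A_j − L_j²
k_1 = 0.0000+16.0000−20.2500 = -4.2500
-20.0000·x − 8.0000·y = k_1−k_2 = -122.0000
-10.0000·x − 8.0000·y = k_1−k_3 = -77.0000
solve first two rows → x=4.5000, y=4.0000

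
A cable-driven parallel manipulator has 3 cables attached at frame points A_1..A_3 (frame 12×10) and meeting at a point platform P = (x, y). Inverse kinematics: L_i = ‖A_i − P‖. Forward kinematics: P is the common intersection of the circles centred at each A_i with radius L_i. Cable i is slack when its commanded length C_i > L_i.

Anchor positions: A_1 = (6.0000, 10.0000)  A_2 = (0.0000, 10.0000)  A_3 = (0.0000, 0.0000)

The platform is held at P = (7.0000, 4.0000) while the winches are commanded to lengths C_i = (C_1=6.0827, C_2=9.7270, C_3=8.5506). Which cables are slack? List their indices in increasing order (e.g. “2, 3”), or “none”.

2, 3

cable 1: L_1 = ‖A_1−P‖ = 6.0828;  C_1 = 6.0827 → taut
cable 2: L_2 = ‖A_2−P‖ = 9.2195;  C_2 = 9.7270 → slack
cable 3: L_3 = ‖A_3−P‖ = 8.0623;  C_3 = 8.5506 → slack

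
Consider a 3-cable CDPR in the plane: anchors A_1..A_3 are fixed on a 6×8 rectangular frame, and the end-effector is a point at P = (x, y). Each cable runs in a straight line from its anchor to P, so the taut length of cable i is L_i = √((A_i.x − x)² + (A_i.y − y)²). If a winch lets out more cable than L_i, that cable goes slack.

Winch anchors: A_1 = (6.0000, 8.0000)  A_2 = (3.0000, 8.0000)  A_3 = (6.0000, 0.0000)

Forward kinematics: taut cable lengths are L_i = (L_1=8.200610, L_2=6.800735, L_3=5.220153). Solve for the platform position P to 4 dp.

circle eqns → linear via eq_j − eq_1; set k_j = A_j·A_j − L_j²
k_1 = 36.0000+64.0000−67.2500 = 32.7500
6.0000·x + 0.0000·y = k_1−k_2 = 6.0000
0.0000·x + 16.0000·y = k_1−k_3 = 24.0000
solve first two rows → x=1.0000, y=1.5000

(1.0000, 1.5000)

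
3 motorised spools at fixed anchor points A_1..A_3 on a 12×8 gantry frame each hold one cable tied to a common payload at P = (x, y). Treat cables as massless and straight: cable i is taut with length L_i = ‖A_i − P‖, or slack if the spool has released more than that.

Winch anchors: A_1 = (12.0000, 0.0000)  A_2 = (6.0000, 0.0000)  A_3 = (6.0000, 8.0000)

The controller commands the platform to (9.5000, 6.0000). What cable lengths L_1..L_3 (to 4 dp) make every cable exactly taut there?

(6.5000, 6.9462, 4.0311)

L_1: Δ = A_1−P = (2.5000, -6.0000) → ‖Δ‖ = √42.2500 = 6.5000
L_2: Δ = A_2−P = (-3.5000, -6.0000) → ‖Δ‖ = √48.2500 = 6.9462
L_3: Δ = A_3−P = (-3.5000, 2.0000) → ‖Δ‖ = √16.2500 = 4.0311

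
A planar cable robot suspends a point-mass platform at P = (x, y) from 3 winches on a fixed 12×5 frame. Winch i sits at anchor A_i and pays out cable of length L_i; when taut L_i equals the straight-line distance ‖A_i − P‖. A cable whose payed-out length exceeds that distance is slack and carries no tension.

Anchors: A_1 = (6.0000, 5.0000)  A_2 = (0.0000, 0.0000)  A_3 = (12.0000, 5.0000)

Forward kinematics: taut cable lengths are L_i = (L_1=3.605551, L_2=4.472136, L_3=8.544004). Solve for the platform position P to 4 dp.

(4.0000, 2.0000)

each cable: (A_i−P)·(A_i−P) = L_i²; let k_i = ‖A_i‖²−L_i²
k_1 = 36.0000+25.0000−13.0000 = 48.0000
row 1: 12.0000x + 10.0000y = 68.0000  (k_2=-20.0000)
row 2: -12.0000x + 0.0000y = -48.0000  (k_3=96.0000)
Cramer on rows 1–2 → x = 4.0000, y = 2.0000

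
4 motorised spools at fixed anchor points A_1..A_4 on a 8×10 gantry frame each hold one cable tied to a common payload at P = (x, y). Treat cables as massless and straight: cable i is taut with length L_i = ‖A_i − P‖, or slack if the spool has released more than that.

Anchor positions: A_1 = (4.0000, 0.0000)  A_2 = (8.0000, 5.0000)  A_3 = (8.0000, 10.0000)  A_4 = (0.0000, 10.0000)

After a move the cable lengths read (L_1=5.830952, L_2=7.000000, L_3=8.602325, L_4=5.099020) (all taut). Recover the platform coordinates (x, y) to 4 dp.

expand ‖A_i−P‖²=L_i² and subtract eq 1 (q_i ≔ ‖A_i‖²−L_i²)
q_1 = 16.0000+0.0000−34.0000 = -18.0000
eq1−eq2 → [-8.0000  -10.0000]·P = -58.0000
eq1−eq3 → [-8.0000  -20.0000]·P = -108.0000
eq1−eq4 → [8.0000  -20.0000]·P = -92.0000
2×2 solve → P = (1.0000, 5.0000)
check cable 4: ‖A_4−P‖² = 26.0000 ≈ L_4² = 26.0000 ✓

(1.0000, 5.0000)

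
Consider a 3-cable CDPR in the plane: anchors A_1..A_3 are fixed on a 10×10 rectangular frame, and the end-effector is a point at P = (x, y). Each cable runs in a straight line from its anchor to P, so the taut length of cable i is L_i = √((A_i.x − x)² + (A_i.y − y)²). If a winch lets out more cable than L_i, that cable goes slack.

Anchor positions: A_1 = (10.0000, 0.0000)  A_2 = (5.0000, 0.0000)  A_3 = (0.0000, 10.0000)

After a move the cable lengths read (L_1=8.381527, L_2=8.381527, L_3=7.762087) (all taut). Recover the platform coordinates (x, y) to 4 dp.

each cable: (A_i−P)·(A_i−P) = L_i²; let c_i = ‖A_i‖²−L_i²
c_1 = 100.0000+0.0000−70.2500 = 29.7500
row 1: 10.0000x + 0.0000y = 75.0000  (c_2=-45.2500)
row 2: 20.0000x − 20.0000y = -10.0000  (c_3=39.7500)
Cramer on rows 1–2 → x = 7.5000, y = 8.0000

(7.5000, 8.0000)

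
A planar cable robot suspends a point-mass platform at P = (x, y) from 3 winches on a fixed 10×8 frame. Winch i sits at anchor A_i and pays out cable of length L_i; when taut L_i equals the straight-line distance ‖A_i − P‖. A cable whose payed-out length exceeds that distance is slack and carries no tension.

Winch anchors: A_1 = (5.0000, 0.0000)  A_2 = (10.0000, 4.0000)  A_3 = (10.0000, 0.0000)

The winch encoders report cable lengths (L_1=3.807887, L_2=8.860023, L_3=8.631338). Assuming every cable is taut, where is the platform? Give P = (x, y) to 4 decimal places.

expand ‖A_i−P‖²=L_i² and subtract eq 1 (k_i ≔ ‖A_i‖²−L_i²)
k_1 = 25.0000+0.0000−14.5000 = 10.5000
eq1−eq2 → [-10.0000  -8.0000]·P = -27.0000
eq1−eq3 → [-10.0000  0.0000]·P = -15.0000
2×2 solve → P = (1.5000, 1.5000)

(1.5000, 1.5000)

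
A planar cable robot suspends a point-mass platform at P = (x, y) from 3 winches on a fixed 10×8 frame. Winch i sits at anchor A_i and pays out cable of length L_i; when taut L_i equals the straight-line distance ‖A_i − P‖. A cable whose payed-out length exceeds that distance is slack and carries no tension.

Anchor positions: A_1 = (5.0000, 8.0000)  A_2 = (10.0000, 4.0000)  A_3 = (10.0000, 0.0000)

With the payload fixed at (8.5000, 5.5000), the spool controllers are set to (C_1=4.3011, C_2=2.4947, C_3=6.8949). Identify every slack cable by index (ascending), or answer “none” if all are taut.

cable 1: √((-3.5000)²+(2.5000)²)=4.3012, C_1=4.3011: taut
cable 2: √((1.5000)²+(-1.5000)²)=2.1213, C_2=2.4947: slack
cable 3: √((1.5000)²+(-5.5000)²)=5.7009, C_3=6.8949: slack

2, 3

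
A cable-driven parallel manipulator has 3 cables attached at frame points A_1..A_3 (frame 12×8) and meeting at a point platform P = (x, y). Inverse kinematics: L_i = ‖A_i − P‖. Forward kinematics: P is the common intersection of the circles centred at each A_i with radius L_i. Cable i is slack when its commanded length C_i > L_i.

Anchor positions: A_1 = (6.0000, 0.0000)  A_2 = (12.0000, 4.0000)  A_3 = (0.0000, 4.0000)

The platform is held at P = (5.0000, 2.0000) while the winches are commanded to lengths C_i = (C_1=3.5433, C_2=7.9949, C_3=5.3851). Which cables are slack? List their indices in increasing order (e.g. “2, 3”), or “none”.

1, 2

cable 1: √((1.0000)²+(-2.0000)²)=2.2361, C_1=3.5433: slack
cable 2: √((7.0000)²+(2.0000)²)=7.2801, C_2=7.9949: slack
cable 3: √((-5.0000)²+(2.0000)²)=5.3852, C_3=5.3851: taut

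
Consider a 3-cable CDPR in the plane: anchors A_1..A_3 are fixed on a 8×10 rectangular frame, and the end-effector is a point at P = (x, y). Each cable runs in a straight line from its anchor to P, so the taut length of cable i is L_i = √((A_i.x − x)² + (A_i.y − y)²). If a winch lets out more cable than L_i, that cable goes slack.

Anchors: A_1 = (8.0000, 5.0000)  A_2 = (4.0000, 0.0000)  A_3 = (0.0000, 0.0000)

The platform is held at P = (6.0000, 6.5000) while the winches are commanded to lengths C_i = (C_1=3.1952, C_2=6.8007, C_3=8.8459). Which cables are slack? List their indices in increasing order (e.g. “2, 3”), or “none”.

i=1: geometric 2.5000 vs commanded 3.1952 ⇒ slack
i=2: geometric 6.8007 vs commanded 6.8007 ⇒ taut
i=3: geometric 8.8459 vs commanded 8.8459 ⇒ taut

1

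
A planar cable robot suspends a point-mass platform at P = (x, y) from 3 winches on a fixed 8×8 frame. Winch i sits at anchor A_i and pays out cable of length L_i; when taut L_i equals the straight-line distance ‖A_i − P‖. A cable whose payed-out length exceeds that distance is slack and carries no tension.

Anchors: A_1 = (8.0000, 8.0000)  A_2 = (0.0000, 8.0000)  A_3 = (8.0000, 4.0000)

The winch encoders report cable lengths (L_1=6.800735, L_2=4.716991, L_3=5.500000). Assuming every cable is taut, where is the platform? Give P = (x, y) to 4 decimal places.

(2.5000, 4.0000)

circle eqns → linear via eq_j − eq_1; set c_j = A_j·A_j − L_j²
c_1 = 64.0000+64.0000−46.2500 = 81.7500
16.0000·x + 0.0000·y = c_1−c_2 = 40.0000
0.0000·x + 8.0000·y = c_1−c_3 = 32.0000
solve first two rows → x=2.5000, y=4.0000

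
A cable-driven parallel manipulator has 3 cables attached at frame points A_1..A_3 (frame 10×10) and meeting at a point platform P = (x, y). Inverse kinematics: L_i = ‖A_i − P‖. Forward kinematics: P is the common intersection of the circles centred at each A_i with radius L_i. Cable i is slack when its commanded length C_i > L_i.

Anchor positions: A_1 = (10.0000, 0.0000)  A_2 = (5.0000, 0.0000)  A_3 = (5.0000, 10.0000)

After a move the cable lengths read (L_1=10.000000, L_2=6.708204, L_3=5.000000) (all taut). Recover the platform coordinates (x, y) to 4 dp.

circle eqns → linear via eq_j − eq_1; set k_j = A_j·A_j − L_j²
k_1 = 100.0000+0.0000−100.0000 = 0.0000
10.0000·x + 0.0000·y = k_1−k_2 = 20.0000
10.0000·x − 20.0000·y = k_1−k_3 = -100.0000
solve first two rows → x=2.0000, y=6.0000

(2.0000, 6.0000)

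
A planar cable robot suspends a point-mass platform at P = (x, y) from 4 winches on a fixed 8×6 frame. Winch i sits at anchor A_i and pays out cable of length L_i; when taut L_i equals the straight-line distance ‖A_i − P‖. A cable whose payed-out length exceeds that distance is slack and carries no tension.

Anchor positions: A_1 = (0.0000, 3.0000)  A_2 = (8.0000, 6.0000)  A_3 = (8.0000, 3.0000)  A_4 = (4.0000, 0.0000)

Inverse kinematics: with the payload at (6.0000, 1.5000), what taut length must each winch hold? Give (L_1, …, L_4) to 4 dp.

(6.1847, 4.9244, 2.5000, 2.5000)

cable 1: Δx=-6.0000, Δy=1.5000; L_1 = √(Δx²+Δy²) = 6.1847
cable 2: Δx=2.0000, Δy=4.5000; L_2 = √(Δx²+Δy²) = 4.9244
cable 3: Δx=2.0000, Δy=1.5000; L_3 = √(Δx²+Δy²) = 2.5000
cable 4: Δx=-2.0000, Δy=-1.5000; L_4 = √(Δx²+Δy²) = 2.5000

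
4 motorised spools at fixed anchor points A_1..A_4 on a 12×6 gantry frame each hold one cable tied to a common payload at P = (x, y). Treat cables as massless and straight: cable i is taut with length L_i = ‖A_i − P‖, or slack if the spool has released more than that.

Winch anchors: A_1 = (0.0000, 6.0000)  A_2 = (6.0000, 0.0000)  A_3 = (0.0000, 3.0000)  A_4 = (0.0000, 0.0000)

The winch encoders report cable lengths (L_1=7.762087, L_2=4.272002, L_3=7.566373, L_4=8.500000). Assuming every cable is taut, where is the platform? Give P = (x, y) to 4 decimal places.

expand ‖A_i−P‖²=L_i² and subtract eq 1 (q_i ≔ ‖A_i‖²−L_i²)
q_1 = 0.0000+36.0000−60.2500 = -24.2500
eq1−eq2 → [-12.0000  12.0000]·P = -42.0000
eq1−eq3 → [0.0000  6.0000]·P = 24.0000
eq1−eq4 → [0.0000  12.0000]·P = 48.0000
2×2 solve → P = (7.5000, 4.0000)
check cable 4: ‖A_4−P‖² = 72.2500 ≈ L_4² = 72.2500 ✓

(7.5000, 4.0000)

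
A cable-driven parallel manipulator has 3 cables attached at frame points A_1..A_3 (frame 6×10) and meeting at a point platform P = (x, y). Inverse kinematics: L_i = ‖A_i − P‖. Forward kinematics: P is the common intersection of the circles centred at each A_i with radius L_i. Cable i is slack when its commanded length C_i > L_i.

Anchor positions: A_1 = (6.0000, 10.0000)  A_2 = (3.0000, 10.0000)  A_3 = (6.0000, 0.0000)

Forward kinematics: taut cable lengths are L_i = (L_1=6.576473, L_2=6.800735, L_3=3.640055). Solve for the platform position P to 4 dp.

(5.0000, 3.5000)

circle eqns → linear via eq_j − eq_1; set k_j = A_j·A_j − L_j²
k_1 = 36.0000+100.0000−43.2500 = 92.7500
6.0000·x + 0.0000·y = k_1−k_2 = 30.0000
0.0000·x + 20.0000·y = k_1−k_3 = 70.0000
solve first two rows → x=5.0000, y=3.5000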